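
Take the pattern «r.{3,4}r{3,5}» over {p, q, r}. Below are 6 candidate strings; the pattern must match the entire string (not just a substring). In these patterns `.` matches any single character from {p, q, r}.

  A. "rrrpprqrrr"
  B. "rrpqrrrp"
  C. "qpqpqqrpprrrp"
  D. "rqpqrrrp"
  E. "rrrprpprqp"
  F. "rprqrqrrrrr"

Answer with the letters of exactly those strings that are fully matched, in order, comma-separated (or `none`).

none

A. "rrrpprqrrr" → no match
B. "rrpqrrrp" → no match — must end with "r"
C → no match — must start with "r"
D. "rqpqrrrp" → no match — must end with "r"
E. "rrrprpprqp" → no match — must end with "r"
F. "rprqrqrrrrr" → no match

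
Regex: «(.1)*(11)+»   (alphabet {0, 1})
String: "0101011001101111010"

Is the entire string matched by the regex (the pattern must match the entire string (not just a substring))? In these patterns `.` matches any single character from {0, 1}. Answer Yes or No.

Every match must end with "11", but "0101011001101111010" does not.

No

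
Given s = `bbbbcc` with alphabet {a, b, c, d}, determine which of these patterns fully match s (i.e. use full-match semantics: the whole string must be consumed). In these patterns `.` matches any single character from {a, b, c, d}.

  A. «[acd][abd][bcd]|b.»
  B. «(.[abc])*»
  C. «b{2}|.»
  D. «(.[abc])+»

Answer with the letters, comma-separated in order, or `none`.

B, D

A → no match
B → match
C → no match
D → match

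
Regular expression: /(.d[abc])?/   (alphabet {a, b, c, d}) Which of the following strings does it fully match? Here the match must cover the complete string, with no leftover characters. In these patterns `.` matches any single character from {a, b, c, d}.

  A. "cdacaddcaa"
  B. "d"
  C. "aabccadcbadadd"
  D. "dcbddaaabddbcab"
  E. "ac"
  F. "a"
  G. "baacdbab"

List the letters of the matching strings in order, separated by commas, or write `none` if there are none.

A → no match
B → no match
C → no match
D → no match
E → no match
F → no match
G → no match

none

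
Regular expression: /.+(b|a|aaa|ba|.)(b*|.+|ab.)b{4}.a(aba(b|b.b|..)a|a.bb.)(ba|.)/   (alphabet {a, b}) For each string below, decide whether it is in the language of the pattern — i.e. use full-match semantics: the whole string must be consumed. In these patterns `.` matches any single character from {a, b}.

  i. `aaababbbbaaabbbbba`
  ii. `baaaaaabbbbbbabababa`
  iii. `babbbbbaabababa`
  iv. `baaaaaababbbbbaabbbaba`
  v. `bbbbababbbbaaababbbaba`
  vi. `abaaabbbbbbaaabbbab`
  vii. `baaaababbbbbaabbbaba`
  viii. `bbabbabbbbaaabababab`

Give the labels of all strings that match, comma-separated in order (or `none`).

i → match
ii → no match
iii → match
iv → match
v → match
vi → match
vii → match
viii → match

i, iii, iv, v, vi, vii, viii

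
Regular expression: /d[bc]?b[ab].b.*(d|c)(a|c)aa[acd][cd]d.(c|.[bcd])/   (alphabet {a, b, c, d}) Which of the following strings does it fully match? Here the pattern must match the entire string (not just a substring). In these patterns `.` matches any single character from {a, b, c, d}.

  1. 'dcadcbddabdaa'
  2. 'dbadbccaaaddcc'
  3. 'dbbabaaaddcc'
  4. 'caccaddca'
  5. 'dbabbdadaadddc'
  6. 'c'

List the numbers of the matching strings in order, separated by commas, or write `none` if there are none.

2

1 → no match
2 → match
3 → no match
4 → no match — must start with 'd'
5 → no match
6 → no match — must start with 'd'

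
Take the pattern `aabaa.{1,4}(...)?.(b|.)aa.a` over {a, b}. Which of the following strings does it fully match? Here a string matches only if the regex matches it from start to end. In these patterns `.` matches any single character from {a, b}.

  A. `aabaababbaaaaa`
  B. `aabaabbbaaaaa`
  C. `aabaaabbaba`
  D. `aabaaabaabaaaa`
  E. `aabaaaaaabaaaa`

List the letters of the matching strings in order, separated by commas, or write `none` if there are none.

A → match
B → match
C → no match
D → match
E → match

A, B, D, E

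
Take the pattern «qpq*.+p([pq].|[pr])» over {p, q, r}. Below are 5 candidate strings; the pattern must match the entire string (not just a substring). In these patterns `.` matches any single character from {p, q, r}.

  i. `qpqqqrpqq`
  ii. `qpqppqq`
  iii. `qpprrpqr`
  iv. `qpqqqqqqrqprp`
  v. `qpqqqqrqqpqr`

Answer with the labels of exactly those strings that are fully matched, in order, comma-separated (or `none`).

i → match
ii → match
iii → match
iv → no match
v → match

i, ii, iii, v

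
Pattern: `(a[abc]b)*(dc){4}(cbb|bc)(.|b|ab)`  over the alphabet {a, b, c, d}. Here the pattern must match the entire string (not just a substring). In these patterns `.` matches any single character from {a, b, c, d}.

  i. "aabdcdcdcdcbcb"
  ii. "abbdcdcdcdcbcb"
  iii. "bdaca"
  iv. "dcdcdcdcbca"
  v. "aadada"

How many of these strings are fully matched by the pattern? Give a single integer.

3

i → match
ii → match
iii. "bdaca" → no match
iv. "dcdcdcdcbca" → match
v. "aadada" → no match
Total matched: 3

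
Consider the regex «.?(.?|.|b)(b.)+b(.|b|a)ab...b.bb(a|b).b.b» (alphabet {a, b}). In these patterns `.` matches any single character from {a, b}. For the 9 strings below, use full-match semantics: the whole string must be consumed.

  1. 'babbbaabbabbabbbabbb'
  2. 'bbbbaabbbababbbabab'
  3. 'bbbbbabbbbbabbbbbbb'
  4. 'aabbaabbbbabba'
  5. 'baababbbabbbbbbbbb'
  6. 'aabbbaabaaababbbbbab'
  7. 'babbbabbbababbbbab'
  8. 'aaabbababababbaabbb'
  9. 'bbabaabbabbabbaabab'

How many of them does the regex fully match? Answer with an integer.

1 → match
2 → match
3 → match
4 → no match — must end with 'b'
5 → no match
6 → match
7 → no match
8 → no match
9 → match
Total matched: 5

5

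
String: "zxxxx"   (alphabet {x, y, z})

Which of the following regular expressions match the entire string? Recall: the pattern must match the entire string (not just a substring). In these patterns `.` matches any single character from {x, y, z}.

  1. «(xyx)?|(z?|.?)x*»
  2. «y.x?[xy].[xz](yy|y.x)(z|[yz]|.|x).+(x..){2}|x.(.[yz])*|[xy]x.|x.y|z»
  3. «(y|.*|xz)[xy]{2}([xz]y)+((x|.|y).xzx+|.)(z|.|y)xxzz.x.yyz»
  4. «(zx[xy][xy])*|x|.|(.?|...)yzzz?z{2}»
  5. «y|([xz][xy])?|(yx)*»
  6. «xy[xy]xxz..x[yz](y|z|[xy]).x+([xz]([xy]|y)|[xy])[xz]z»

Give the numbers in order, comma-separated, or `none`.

1

1 → match
2 → no match
3 → no match — must end with "yyz"
4 → no match
5 → no match
6 → no match — must start with "xy"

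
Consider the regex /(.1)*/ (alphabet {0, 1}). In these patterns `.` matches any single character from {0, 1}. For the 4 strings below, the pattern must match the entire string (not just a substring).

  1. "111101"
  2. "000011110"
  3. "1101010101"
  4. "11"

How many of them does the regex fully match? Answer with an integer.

1. "111101" → match
2. "000011110" → no match
3. "1101010101" → match
4. "11" → match
Total matched: 3

3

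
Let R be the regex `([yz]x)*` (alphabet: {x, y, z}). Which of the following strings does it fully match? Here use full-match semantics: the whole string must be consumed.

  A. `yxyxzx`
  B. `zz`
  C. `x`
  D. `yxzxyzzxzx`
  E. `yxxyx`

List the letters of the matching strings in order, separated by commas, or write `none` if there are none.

A → match
B → no match
C → no match
D → no match
E → no match

A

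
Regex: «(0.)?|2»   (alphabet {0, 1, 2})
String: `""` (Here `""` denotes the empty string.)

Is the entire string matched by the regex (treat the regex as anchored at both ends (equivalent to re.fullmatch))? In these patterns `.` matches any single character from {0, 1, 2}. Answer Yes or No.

Yes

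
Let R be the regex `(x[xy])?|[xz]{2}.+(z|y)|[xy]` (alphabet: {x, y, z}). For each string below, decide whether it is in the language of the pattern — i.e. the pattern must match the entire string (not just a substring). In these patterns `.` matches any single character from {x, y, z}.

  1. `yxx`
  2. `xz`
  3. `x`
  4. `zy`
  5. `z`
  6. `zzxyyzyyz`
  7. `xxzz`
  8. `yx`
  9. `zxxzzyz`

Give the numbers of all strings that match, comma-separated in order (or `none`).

1. `yxx` → no match
2. `xz` → no match
3. `x` → match
4. `zy` → no match
5. `z` → no match
6. `zzxyyzyyz` → match
7. `xxzz` → match
8. `yx` → no match
9. `zxxzzyz` → match

3, 6, 7, 9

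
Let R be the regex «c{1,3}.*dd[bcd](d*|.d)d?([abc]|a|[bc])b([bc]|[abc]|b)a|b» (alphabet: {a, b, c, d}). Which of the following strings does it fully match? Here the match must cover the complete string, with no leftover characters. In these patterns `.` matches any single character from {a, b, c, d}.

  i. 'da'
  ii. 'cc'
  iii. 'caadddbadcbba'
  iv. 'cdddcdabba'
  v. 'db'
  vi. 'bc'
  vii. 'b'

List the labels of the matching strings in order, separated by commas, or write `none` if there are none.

i. 'da' → no match
ii. 'cc' → no match
iii → match
iv. 'cdddcdabba' → match
v. 'db' → no match
vi. 'bc' → no match
vii. 'b' → match

iii, iv, vii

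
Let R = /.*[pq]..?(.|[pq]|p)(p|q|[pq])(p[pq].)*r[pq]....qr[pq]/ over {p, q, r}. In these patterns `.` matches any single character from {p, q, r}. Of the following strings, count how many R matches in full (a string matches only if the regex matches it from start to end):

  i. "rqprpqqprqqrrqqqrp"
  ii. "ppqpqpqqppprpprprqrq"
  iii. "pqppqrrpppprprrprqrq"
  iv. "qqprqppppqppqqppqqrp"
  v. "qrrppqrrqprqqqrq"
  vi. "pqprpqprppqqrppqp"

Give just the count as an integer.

i → no match
ii → match
iii → match
iv → no match
v → match
vi → no match
Total matched: 3

3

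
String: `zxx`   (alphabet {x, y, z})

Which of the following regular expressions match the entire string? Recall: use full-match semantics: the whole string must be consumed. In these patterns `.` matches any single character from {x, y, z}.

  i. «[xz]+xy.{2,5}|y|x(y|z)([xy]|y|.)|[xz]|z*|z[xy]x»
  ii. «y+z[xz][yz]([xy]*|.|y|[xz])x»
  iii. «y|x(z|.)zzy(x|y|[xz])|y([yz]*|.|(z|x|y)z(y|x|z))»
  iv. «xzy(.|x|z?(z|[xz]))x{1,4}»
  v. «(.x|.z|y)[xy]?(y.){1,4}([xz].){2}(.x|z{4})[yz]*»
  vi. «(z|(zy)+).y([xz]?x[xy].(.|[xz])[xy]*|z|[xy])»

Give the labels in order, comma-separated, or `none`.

i → match
ii → no match — must start with `y`
iii → no match
iv → no match — must start with `xzy`
v → no match
vi → no match

i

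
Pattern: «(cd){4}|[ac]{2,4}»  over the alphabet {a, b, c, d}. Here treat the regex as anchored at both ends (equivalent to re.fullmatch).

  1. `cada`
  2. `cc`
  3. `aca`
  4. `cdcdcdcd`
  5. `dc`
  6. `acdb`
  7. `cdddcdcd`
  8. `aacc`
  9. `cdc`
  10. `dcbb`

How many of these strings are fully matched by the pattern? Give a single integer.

1 → no match
2 → match
3 → match
4 → match
5 → no match
6 → no match
7 → no match
8 → match
9 → no match
10 → no match
Total matched: 4

4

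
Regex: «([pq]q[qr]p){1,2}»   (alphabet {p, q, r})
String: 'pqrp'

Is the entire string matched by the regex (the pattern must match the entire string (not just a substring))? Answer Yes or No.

Yes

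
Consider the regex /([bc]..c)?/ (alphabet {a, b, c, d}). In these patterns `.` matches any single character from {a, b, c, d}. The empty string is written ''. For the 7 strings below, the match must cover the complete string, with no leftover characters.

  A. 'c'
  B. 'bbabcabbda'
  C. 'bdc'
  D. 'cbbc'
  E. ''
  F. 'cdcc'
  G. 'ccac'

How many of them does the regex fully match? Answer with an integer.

A → no match
B → no match
C → no match
D → match
E → match
F → match
G → match
Total matched: 4

4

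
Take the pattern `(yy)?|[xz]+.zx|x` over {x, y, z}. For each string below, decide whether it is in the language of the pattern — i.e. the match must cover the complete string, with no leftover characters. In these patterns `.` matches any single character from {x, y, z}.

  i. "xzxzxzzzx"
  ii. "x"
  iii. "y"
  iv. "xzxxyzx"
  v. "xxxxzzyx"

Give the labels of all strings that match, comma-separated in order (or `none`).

i. "xzxzxzzzx" → match
ii. "x" → match
iii. "y" → no match
iv. "xzxxyzx" → match
v. "xxxxzzyx" → no match

i, ii, iv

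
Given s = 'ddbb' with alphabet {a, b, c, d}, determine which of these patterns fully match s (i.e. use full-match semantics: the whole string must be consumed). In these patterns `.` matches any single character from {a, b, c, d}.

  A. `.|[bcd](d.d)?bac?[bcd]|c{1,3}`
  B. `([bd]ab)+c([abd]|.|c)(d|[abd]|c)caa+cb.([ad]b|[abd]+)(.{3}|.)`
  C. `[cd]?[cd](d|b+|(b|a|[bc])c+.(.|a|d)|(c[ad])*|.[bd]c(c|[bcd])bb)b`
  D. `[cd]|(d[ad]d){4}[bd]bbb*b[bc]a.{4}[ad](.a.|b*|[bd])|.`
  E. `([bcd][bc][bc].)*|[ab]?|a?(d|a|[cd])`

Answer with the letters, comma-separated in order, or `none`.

C

A → no match
B → no match
C → match
D → no match
E → no match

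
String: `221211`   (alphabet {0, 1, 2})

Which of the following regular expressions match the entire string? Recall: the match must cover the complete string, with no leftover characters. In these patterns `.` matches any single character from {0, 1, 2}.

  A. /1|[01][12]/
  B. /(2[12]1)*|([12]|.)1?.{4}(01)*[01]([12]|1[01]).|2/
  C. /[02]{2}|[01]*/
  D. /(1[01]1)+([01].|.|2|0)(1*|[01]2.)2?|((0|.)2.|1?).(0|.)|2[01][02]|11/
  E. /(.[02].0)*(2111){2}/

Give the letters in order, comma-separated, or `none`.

A → no match
B → match
C → no match
D → no match
E → no match — must end with `2111`

B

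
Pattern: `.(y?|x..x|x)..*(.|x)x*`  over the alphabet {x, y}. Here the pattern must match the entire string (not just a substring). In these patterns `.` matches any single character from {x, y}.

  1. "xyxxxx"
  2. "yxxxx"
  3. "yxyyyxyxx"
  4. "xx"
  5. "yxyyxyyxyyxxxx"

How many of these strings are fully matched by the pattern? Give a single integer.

4

1 → match
2 → match
3 → match
4 → no match
5 → match
Total matched: 4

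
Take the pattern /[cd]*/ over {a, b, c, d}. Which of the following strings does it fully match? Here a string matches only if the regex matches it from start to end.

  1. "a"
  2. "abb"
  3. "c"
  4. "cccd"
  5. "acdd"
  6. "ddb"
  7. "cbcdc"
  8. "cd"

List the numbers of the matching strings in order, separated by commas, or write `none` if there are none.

3, 4, 8

1. "a" → no match
2. "abb" → no match
3. "c" → match
4. "cccd" → match
5. "acdd" → no match
6. "ddb" → no match
7. "cbcdc" → no match
8. "cd" → match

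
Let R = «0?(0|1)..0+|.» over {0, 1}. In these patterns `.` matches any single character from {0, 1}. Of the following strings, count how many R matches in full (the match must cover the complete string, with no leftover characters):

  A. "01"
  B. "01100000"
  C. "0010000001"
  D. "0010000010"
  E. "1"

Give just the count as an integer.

A → no match
B → match
C → no match
D → no match
E → match
Total matched: 2

2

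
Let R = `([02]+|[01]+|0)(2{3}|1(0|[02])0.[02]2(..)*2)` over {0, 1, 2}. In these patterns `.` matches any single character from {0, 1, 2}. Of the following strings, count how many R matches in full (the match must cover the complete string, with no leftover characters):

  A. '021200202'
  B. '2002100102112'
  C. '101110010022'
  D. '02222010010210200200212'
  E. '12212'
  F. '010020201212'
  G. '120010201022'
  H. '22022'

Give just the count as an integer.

3

A → no match
B → match
C → no match
D → match
E → no match
F → match
G → no match
H → no match
Total matched: 3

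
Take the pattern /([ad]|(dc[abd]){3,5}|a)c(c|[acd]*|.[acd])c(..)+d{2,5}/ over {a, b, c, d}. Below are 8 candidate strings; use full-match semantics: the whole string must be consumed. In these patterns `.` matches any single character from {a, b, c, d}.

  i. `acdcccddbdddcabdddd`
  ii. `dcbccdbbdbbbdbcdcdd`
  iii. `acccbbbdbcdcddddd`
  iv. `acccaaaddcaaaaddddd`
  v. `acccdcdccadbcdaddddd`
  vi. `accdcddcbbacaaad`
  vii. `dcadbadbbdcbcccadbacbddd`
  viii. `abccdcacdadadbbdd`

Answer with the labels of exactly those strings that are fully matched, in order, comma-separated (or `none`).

i, ii, iii, iv, v

i → match
ii → match
iii → match
iv → match
v → match
vi → no match
vii → no match
viii → no match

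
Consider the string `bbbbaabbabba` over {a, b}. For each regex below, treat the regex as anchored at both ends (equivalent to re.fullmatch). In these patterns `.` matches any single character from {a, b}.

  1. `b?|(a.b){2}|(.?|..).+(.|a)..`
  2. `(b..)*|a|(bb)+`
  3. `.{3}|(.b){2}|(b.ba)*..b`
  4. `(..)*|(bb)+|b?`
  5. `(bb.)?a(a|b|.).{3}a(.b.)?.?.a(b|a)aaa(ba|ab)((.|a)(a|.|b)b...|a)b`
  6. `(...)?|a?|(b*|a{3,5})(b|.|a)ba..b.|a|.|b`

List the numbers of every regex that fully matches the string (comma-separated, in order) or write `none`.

1 → match
2 → match
3 → no match
4 → match
5 → no match — must end with `b`
6 → no match

1, 2, 4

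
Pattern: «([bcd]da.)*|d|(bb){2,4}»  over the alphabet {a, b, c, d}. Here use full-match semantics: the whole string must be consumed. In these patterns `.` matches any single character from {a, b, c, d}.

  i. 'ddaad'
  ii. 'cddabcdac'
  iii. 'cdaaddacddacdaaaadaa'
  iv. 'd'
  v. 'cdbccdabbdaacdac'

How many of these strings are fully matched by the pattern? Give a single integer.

1

i → no match
ii → no match
iii → no match
iv → match
v → no match
Total matched: 1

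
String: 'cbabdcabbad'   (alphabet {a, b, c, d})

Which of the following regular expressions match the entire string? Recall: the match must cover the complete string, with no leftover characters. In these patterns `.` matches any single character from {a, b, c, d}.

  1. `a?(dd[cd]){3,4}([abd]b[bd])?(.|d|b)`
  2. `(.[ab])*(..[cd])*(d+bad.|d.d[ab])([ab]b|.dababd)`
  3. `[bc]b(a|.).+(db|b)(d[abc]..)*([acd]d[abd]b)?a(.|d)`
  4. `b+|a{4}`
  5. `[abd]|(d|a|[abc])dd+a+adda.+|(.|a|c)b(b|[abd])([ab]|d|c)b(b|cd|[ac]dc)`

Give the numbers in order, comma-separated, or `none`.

1 → no match
2 → no match
3 → match
4 → no match
5 → no match

3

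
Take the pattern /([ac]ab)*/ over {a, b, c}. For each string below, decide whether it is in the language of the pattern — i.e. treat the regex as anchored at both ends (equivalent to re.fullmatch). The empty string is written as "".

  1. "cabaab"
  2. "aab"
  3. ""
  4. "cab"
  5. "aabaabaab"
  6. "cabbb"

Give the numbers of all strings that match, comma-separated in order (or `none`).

1, 2, 3, 4, 5

1 → match
2 → match
3 → match
4 → match
5 → match
6 → no match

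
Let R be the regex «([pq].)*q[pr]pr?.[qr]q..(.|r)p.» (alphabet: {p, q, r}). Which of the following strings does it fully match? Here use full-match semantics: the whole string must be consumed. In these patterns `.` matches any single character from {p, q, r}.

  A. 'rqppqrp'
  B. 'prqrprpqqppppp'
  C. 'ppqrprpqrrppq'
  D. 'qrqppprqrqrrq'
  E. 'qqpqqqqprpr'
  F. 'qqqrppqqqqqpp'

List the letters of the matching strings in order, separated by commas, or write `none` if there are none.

A → no match
B → match
C → no match
D → no match
E → no match
F → match

B, F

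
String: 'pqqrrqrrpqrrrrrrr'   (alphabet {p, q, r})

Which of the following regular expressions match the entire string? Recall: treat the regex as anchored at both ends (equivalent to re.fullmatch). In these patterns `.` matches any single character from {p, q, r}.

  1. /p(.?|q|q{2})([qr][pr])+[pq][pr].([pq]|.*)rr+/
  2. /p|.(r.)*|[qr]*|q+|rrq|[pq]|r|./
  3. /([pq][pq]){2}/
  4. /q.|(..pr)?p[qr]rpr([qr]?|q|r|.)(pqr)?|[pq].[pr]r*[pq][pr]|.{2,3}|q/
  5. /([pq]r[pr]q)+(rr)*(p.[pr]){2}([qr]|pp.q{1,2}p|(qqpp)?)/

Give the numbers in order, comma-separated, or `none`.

1 → match
2 → no match
3 → no match
4 → no match
5 → no match

1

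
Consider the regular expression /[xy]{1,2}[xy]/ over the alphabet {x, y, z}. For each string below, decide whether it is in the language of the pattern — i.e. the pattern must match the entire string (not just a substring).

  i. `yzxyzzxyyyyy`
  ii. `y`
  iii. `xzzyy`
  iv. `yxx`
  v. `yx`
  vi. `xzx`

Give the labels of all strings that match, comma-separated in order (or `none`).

i → no match
ii → no match
iii → no match
iv → match
v → match
vi → no match

iv, v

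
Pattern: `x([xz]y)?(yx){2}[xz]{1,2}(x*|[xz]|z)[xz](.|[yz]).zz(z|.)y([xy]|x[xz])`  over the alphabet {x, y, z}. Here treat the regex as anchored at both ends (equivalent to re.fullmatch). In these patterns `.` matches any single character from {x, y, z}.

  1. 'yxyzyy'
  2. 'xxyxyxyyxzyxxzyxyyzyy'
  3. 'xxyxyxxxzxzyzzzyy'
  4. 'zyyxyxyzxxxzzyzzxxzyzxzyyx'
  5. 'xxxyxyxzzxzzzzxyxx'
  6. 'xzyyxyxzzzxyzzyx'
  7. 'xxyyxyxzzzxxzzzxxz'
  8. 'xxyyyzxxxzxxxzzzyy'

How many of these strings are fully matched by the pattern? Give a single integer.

1 → no match — must start with 'x'
2 → no match
3 → no match
4 → no match — must start with 'x'
5 → no match
6 → no match
7 → no match
8 → no match
Total matched: 0

0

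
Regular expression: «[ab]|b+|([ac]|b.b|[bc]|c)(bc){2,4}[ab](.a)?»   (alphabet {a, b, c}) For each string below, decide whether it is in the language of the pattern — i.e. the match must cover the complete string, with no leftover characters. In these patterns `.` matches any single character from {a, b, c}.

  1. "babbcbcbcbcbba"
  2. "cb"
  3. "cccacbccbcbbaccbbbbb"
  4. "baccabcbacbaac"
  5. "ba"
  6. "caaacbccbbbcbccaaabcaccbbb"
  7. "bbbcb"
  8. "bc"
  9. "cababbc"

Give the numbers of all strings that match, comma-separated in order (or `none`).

1 → match
2 → no match
3 → no match
4 → no match
5 → no match
6 → no match
7 → no match
8 → no match
9 → no match

1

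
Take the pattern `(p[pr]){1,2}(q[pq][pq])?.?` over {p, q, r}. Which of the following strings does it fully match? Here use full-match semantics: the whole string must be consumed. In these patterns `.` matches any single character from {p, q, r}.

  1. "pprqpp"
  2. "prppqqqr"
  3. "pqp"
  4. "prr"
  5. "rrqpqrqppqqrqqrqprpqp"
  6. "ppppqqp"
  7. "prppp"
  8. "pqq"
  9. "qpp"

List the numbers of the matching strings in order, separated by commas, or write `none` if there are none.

2, 4, 6, 7

1 → no match
2 → match
3 → no match
4 → match
5 → no match — must start with "p"
6 → match
7 → match
8 → no match
9 → no match — must start with "p"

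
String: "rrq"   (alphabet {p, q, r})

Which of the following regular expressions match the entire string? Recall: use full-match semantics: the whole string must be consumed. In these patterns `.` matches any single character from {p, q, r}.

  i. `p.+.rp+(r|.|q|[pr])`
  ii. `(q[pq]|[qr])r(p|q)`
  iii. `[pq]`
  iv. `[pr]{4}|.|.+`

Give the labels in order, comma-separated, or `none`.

i → no match — must start with "p"
ii → match
iii → no match
iv → match

ii, iv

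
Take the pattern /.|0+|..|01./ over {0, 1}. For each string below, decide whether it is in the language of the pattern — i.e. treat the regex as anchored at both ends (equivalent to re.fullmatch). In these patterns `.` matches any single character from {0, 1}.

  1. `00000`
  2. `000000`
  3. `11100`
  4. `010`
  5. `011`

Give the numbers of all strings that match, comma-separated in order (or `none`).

1 → match
2 → match
3 → no match
4 → match
5 → match

1, 2, 4, 5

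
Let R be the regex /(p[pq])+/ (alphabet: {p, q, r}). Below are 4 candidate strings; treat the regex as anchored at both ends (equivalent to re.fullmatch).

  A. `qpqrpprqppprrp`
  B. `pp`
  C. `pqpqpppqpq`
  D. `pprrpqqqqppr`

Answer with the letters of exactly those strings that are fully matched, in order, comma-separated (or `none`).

A → no match — must start with `p`
B → match
C → match
D → no match

B, C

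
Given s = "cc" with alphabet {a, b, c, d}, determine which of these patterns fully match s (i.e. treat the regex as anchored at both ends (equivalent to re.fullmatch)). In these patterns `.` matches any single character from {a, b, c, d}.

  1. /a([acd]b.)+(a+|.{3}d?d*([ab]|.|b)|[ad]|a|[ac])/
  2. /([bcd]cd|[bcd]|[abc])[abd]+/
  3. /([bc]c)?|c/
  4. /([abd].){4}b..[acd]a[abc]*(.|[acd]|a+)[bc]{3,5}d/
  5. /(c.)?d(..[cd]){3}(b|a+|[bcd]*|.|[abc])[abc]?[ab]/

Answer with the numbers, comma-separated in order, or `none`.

3

1 → no match — must start with "a"
2 → no match
3 → match
4 → no match — must end with "d"
5 → no match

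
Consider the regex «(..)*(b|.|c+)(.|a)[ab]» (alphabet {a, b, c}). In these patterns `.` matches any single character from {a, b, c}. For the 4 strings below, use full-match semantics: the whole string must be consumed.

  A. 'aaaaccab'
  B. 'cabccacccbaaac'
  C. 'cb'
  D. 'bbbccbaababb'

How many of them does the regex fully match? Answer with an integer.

A. 'aaaaccab' → match
B → no match
C. 'cb' → no match
D. 'bbbccbaababb' → no match
Total matched: 1

1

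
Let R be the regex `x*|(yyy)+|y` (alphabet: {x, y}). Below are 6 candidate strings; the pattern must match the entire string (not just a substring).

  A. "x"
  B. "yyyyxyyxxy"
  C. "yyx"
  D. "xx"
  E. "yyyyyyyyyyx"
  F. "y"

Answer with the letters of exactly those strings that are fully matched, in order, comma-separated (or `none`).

A → match
B → no match
C → no match
D → match
E → no match
F → match

A, D, F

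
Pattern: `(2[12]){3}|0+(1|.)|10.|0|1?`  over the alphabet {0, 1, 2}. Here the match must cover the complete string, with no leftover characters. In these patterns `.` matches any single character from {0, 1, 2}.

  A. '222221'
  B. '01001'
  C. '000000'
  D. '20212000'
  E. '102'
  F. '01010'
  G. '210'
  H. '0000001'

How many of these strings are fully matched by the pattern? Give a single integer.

A → match
B → no match
C → match
D → no match
E → match
F → no match
G → no match
H → match
Total matched: 4

4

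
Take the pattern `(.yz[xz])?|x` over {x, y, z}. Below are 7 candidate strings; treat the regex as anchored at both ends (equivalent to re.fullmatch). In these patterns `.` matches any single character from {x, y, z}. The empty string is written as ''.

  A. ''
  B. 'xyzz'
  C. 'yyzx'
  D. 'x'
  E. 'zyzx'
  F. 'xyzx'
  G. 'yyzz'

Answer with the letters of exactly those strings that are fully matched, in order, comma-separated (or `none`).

A → match
B → match
C → match
D → match
E → match
F → match
G → match

A, B, C, D, E, F, G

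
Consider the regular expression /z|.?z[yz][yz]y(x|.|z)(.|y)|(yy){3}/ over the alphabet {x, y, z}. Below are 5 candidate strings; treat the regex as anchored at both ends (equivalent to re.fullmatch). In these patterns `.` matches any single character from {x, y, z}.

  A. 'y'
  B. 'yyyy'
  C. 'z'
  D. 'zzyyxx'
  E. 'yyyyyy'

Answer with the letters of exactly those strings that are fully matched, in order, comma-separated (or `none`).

C, D, E

A → no match
B → no match
C → match
D → match
E → match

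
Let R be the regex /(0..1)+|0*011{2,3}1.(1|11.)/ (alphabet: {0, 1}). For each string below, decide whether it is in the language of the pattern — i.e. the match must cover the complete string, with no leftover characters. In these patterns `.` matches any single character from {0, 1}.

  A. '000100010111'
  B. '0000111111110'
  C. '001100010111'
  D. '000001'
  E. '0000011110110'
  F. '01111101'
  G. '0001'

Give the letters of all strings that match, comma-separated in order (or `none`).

A → match
B → match
C → match
D → no match
E → match
F → match
G → match

A, B, C, E, F, G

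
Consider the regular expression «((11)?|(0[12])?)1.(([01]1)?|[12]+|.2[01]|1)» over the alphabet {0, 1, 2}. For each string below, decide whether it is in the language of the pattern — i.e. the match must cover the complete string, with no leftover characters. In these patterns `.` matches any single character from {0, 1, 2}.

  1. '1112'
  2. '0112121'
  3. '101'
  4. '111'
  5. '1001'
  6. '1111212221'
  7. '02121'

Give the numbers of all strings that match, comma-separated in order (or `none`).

1 → match
2 → match
3 → match
4 → match
5 → match
6 → match
7 → match

1, 2, 3, 4, 5, 6, 7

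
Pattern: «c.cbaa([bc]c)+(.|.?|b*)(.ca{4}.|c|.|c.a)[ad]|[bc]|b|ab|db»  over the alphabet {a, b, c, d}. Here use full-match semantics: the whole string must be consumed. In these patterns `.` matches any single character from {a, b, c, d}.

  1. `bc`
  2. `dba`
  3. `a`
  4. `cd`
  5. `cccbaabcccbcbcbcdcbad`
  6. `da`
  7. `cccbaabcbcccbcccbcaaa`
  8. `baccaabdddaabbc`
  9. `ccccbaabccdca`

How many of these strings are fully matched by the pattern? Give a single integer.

2

1 → no match
2 → no match
3 → no match
4 → no match
5 → match
6 → no match
7 → match
8 → no match
9 → no match
Total matched: 2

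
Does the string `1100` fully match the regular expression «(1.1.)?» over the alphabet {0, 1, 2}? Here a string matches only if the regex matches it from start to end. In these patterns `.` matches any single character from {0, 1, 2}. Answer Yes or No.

No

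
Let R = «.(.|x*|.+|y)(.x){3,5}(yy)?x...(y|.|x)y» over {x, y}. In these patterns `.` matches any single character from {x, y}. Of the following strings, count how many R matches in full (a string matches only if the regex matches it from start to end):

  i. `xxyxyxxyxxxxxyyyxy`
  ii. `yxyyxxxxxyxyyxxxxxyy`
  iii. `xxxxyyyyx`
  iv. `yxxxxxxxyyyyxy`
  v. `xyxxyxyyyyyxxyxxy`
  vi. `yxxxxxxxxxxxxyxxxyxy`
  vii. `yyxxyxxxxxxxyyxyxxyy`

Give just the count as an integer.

1

i → no match
ii → no match
iii → no match — must end with `y`
iv → no match
v → no match
vi → no match
vii → match
Total matched: 1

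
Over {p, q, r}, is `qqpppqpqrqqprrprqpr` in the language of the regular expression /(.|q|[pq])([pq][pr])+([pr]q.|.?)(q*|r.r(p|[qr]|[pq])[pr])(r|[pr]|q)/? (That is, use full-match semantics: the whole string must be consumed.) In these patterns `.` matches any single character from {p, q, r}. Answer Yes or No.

No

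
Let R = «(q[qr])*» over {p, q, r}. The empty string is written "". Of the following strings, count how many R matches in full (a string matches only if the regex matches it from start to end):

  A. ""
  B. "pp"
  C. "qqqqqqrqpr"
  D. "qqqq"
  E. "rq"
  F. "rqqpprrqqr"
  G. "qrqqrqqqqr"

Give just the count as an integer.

A → match
B → no match
C → no match
D → match
E → no match
F → no match
G → no match
Total matched: 2

2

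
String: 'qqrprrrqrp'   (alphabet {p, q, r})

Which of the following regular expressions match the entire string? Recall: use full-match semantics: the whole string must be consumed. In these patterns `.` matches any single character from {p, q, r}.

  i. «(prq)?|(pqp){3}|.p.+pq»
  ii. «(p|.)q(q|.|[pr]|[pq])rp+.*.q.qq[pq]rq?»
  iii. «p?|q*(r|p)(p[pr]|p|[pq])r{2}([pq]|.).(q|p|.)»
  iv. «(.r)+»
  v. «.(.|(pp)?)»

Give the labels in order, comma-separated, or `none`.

i → no match
ii → no match
iii → match
iv → no match — must end with 'r'
v → no match

iii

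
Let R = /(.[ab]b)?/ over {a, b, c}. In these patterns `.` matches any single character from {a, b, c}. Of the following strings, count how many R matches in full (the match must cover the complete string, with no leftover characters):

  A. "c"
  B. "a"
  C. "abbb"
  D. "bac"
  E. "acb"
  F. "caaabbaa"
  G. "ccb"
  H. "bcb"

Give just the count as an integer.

A → no match
B → no match
C → no match
D → no match
E → no match
F → no match
G → no match
H → no match
Total matched: 0

0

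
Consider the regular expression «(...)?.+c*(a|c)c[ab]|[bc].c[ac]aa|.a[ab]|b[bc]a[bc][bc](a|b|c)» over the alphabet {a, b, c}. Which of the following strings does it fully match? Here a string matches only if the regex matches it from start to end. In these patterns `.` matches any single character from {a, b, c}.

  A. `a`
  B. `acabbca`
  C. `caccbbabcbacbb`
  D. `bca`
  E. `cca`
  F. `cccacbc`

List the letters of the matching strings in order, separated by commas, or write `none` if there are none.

A → no match
B → no match
C → no match
D → no match
E → no match
F → no match

none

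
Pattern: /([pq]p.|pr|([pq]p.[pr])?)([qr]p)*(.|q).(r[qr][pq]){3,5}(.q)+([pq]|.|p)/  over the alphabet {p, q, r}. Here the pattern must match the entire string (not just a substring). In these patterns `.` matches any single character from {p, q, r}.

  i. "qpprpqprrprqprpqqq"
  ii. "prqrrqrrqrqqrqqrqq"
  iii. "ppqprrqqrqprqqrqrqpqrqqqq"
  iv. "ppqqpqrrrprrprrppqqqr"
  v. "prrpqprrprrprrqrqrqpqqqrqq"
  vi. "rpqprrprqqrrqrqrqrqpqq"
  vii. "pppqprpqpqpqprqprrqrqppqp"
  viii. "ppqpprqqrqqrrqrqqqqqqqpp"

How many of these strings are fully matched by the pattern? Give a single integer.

5

i → no match
ii → no match
iii → match
iv → match
v → match
vi → match
vii → match
viii → no match
Total matched: 5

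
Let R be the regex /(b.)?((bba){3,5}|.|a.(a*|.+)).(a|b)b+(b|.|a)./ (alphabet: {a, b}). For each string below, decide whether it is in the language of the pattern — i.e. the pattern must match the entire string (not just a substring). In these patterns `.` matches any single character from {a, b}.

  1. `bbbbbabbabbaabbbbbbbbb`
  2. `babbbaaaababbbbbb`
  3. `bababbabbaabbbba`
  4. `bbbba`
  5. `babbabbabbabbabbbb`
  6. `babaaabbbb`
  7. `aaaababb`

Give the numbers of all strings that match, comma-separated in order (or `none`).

none

1 → no match
2 → no match
3 → no match
4 → no match
5 → no match
6 → no match
7 → no match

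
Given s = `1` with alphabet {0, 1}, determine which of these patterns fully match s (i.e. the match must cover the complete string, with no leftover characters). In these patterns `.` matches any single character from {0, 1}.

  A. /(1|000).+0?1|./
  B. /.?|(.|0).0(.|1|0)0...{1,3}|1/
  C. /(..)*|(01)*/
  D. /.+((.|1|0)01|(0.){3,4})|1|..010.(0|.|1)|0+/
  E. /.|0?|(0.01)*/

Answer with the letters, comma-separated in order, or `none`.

A → match
B → match
C → no match
D → match
E → match

A, B, D, E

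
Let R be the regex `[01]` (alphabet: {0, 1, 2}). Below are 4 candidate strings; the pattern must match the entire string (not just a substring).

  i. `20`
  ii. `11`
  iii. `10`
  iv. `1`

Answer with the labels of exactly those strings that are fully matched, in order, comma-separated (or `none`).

iv

i → no match
ii → no match
iii → no match
iv → match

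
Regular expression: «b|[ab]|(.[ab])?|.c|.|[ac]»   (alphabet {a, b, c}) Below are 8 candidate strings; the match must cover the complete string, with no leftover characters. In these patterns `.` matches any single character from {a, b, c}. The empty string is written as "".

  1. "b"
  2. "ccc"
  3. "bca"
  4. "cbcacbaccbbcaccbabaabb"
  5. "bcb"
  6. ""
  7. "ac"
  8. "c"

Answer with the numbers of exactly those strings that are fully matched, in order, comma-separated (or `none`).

1, 6, 7, 8

1. "b" → match
2. "ccc" → no match
3. "bca" → no match
4 → no match
5. "bcb" → no match
6. "" → match
7. "ac" → match
8. "c" → match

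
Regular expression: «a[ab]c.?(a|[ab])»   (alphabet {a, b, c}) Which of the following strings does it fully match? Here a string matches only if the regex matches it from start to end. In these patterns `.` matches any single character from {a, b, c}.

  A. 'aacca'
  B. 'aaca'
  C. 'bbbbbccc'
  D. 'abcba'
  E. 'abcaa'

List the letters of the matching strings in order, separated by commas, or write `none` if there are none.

A, B, D, E

A. 'aacca' → match
B. 'aaca' → match
C. 'bbbbbccc' → no match — must start with 'a'
D. 'abcba' → match
E. 'abcaa' → match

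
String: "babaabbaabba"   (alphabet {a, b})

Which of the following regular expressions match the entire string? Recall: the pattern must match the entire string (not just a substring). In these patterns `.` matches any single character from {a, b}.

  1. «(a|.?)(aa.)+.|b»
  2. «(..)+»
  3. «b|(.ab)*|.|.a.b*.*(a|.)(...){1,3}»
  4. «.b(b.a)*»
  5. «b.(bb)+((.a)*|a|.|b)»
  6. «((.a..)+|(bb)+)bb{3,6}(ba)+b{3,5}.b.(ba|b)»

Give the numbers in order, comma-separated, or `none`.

2, 3

1 → no match
2 → match
3 → match
4 → no match
5 → no match
6 → no match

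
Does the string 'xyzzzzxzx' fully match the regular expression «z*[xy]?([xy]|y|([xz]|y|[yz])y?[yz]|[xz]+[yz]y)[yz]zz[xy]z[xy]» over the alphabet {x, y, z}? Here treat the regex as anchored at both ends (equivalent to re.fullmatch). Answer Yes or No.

Yes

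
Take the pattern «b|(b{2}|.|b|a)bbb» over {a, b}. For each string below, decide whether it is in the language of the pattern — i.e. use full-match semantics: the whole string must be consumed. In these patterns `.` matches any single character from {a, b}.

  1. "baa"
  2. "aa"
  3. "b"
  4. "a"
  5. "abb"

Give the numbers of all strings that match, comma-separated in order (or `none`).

3

1 → no match
2 → no match
3 → match
4 → no match
5 → no match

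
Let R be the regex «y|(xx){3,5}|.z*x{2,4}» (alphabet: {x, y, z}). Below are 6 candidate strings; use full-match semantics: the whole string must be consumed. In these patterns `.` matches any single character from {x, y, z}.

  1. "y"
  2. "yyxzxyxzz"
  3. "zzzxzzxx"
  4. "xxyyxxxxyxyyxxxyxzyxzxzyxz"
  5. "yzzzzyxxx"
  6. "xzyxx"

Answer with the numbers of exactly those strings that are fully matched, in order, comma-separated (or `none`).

1

1 → match
2 → no match
3 → no match
4 → no match
5 → no match
6 → no match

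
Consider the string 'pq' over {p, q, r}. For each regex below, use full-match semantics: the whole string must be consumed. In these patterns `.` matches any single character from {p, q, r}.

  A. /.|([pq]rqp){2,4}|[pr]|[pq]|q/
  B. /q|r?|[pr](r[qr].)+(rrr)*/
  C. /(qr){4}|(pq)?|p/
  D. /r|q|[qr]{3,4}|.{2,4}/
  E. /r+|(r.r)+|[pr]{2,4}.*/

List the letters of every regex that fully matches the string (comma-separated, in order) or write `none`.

A → no match
B → no match
C → match
D → match
E → no match

C, D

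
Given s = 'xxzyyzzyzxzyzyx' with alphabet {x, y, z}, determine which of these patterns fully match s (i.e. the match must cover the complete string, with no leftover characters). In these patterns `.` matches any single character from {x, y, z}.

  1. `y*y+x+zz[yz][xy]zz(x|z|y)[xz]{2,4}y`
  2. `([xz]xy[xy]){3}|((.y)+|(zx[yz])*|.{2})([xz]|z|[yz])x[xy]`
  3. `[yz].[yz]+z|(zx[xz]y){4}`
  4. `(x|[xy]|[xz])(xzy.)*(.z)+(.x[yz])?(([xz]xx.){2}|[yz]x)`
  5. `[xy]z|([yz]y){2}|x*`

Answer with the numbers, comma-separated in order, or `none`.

1 → no match — must end with 'y'
2 → no match
3 → no match
4 → match
5 → no match

4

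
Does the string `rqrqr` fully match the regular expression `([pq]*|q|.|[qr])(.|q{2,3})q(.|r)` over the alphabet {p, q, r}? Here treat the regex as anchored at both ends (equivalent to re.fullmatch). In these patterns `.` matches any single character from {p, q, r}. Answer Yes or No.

No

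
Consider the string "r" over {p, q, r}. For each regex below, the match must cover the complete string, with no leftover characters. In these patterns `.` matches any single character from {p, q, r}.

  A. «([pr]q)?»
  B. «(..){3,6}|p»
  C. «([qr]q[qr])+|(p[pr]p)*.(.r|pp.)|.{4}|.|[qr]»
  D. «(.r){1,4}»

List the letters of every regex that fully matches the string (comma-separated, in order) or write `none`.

C

A → no match
B → no match
C → match
D → no match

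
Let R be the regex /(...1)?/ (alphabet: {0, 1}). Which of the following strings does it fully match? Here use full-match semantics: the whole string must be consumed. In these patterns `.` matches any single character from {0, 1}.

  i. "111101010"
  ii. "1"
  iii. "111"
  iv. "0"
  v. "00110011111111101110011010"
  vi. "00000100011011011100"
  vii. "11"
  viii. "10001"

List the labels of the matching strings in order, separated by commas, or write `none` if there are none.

none

i → no match
ii → no match
iii → no match
iv → no match
v → no match
vi → no match
vii → no match
viii → no match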